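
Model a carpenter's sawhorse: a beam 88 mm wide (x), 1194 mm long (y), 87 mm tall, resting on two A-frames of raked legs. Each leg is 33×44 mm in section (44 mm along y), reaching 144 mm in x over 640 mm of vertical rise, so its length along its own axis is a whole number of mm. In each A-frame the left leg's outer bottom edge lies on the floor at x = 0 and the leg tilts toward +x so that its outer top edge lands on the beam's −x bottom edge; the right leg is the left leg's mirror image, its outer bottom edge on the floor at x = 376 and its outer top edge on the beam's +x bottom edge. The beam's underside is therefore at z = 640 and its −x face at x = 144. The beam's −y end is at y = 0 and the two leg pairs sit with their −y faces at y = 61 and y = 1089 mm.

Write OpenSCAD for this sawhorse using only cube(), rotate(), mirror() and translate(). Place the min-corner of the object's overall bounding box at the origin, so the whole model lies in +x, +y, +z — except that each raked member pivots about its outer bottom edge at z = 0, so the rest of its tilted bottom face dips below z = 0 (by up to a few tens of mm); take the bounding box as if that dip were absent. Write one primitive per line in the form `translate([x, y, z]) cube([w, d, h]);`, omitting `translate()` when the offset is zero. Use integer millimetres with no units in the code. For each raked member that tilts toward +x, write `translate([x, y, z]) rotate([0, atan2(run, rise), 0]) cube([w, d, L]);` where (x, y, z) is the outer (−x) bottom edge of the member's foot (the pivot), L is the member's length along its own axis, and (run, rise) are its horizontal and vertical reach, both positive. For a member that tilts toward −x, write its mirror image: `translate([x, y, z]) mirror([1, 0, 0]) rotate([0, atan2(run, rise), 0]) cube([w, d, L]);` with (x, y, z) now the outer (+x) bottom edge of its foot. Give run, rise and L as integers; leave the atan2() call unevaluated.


translate([144, 0, 640]) cube([88, 1194, 87]);
translate([0, 61, 0]) rotate([0, atan2(144, 640), 0]) cube([33, 44, 656]);
translate([376, 61, 0]) mirror([1, 0, 0]) rotate([0, atan2(144, 640), 0]) cube([33, 44, 656]);
translate([0, 1089, 0]) rotate([0, atan2(144, 640), 0]) cube([33, 44, 656]);
translate([376, 1089, 0]) mirror([1, 0, 0]) rotate([0, atan2(144, 640), 0]) cube([33, 44, 656]);


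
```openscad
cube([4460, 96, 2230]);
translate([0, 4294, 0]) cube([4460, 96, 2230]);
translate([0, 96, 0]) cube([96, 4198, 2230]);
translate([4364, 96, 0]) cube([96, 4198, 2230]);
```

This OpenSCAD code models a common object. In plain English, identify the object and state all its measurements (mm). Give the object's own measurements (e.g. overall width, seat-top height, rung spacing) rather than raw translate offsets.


The wall frame of a small rectangular building: four walls, each 2230 mm tall and 96 mm thick, enclosing a footprint 4460 mm (x) by 4390 mm (y) outside-to-outside, with no floor or roof. The front and back walls (the −y and +y sides) span the full width; the two side walls fit between them.


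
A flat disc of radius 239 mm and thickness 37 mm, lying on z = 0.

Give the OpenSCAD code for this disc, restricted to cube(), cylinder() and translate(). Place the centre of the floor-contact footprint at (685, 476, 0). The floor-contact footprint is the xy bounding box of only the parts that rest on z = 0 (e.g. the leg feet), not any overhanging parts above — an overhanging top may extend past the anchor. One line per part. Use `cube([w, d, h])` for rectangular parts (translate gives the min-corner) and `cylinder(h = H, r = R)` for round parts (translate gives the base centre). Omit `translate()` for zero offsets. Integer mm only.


translate([685, 476, 0]) cylinder(h = 37, r = 239);


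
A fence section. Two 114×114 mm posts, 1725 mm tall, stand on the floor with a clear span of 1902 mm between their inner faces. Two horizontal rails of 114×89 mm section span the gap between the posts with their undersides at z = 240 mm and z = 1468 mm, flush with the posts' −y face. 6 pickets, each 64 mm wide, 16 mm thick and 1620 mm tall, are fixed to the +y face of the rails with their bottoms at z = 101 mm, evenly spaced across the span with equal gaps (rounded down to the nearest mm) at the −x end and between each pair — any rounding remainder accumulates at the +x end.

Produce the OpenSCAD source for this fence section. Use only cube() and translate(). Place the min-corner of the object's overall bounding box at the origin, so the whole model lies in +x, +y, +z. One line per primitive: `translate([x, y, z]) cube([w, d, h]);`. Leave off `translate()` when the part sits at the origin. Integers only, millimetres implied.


cube([114, 114, 1725]);
translate([2016, 0, 0]) cube([114, 114, 1725]);
translate([114, 0, 240]) cube([1902, 114, 89]);
translate([114, 0, 1468]) cube([1902, 114, 89]);
translate([330, 114, 101]) cube([64, 16, 1620]);
translate([610, 114, 101]) cube([64, 16, 1620]);
translate([890, 114, 101]) cube([64, 16, 1620]);
translate([1170, 114, 101]) cube([64, 16, 1620]);
translate([1450, 114, 101]) cube([64, 16, 1620]);
translate([1730, 114, 101]) cube([64, 16, 1620]);


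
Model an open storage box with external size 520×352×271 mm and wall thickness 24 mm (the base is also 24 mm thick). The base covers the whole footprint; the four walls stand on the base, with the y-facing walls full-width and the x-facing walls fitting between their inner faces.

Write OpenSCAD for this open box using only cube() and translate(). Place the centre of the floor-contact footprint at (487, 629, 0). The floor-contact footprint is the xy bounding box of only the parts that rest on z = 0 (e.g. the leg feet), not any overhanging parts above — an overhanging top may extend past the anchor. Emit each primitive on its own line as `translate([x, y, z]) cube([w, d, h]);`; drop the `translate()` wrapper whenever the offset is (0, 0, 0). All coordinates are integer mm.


translate([227, 453, 0]) cube([520, 352, 24]);
translate([227, 453, 24]) cube([520, 24, 247]);
translate([227, 781, 24]) cube([520, 24, 247]);
translate([227, 477, 24]) cube([24, 304, 247]);
translate([723, 477, 24]) cube([24, 304, 247]);


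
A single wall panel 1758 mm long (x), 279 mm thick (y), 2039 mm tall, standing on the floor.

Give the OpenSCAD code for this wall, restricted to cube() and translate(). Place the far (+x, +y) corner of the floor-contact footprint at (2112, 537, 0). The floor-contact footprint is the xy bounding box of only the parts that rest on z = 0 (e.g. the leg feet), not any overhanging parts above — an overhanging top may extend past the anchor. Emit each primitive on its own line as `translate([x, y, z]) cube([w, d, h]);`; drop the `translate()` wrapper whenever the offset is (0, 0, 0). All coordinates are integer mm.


translate([354, 258, 0]) cube([1758, 279, 2039]);


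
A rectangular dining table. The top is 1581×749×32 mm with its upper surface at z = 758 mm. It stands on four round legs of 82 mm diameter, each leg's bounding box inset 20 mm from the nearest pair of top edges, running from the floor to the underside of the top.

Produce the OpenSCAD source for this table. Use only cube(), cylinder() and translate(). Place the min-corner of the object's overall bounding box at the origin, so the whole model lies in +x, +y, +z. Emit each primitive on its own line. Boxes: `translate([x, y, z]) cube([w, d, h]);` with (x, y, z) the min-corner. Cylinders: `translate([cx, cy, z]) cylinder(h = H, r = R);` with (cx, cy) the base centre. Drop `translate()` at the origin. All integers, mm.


translate([0, 0, 726]) cube([1581, 749, 32]);
translate([61, 61, 0]) cylinder(h = 726, r = 41);
translate([1520, 61, 0]) cylinder(h = 726, r = 41);
translate([61, 688, 0]) cylinder(h = 726, r = 41);
translate([1520, 688, 0]) cylinder(h = 726, r = 41);


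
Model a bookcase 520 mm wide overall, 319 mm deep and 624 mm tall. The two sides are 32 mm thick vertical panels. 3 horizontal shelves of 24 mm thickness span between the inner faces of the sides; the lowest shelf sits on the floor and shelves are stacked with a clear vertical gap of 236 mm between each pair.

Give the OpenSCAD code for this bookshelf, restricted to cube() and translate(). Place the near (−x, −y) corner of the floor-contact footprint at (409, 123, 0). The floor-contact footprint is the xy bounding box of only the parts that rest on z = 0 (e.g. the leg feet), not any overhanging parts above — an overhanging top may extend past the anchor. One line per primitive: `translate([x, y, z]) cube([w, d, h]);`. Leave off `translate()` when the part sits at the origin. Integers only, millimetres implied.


translate([409, 123, 0]) cube([32, 319, 624]);
translate([897, 123, 0]) cube([32, 319, 624]);
translate([441, 123, 0]) cube([456, 319, 24]);
translate([441, 123, 260]) cube([456, 319, 24]);
translate([441, 123, 520]) cube([456, 319, 24]);


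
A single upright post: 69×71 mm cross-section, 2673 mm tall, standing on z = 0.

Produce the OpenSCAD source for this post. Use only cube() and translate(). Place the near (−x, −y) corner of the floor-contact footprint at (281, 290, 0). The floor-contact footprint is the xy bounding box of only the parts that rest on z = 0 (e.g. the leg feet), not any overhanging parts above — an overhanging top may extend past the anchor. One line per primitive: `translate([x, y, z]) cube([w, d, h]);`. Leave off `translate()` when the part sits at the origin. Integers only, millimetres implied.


translate([281, 290, 0]) cube([69, 71, 2673]);


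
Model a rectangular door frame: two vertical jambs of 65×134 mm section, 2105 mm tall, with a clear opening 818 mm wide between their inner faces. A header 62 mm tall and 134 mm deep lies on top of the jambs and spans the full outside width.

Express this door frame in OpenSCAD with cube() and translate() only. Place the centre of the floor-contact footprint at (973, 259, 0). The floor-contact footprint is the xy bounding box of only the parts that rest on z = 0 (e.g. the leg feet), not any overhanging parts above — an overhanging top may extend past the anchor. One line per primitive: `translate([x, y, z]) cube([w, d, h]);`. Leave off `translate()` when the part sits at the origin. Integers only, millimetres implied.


translate([499, 192, 0]) cube([65, 134, 2105]);
translate([1382, 192, 0]) cube([65, 134, 2105]);
translate([499, 192, 2105]) cube([948, 134, 62]);


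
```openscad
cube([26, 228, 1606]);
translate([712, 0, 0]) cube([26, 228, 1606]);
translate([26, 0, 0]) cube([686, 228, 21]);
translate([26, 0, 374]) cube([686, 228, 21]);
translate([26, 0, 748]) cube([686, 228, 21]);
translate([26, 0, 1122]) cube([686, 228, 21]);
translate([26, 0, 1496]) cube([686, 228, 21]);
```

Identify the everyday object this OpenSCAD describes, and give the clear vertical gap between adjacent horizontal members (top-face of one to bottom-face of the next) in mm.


A bookshelf. The clear shelf gap is 353 mm.

Two tall side panels with 5 horizontal boards between them — a bookshelf. The first two shelf undersides are at z = 0 and z = 374; with shelf thickness 21, the clear gap is 374 − 0 − 21 = 353 mm.


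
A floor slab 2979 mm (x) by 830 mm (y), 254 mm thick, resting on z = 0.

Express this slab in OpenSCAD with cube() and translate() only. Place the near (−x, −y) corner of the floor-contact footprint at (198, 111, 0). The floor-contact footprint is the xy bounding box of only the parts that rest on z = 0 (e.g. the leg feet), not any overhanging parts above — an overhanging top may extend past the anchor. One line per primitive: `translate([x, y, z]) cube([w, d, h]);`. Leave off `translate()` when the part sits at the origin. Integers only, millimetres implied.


translate([198, 111, 0]) cube([2979, 830, 254]);


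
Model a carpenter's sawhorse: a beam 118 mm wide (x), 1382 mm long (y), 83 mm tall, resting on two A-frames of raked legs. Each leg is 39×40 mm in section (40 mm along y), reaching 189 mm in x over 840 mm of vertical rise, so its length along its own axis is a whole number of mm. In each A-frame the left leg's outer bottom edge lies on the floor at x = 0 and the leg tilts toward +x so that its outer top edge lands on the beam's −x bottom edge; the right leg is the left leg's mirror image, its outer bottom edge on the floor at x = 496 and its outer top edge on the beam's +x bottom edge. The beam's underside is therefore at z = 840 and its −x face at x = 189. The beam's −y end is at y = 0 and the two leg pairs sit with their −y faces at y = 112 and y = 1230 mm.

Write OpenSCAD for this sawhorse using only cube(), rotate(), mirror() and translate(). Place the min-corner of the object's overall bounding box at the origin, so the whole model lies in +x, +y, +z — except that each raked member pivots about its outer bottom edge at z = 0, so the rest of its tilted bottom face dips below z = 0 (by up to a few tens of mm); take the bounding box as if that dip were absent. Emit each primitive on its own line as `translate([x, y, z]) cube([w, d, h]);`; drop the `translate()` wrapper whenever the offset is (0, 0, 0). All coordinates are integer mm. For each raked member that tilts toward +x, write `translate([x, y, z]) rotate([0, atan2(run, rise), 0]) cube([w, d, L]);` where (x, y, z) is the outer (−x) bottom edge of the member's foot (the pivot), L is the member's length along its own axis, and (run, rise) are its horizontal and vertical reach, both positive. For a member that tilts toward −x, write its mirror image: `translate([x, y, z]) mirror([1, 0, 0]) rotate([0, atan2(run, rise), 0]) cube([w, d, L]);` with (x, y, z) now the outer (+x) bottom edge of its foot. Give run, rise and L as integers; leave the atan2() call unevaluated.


translate([189, 0, 840]) cube([118, 1382, 83]);
translate([0, 112, 0]) rotate([0, atan2(189, 840), 0]) cube([39, 40, 861]);
translate([496, 112, 0]) mirror([1, 0, 0]) rotate([0, atan2(189, 840), 0]) cube([39, 40, 861]);
translate([0, 1230, 0]) rotate([0, atan2(189, 840), 0]) cube([39, 40, 861]);
translate([496, 1230, 0]) mirror([1, 0, 0]) rotate([0, atan2(189, 840), 0]) cube([39, 40, 861]);


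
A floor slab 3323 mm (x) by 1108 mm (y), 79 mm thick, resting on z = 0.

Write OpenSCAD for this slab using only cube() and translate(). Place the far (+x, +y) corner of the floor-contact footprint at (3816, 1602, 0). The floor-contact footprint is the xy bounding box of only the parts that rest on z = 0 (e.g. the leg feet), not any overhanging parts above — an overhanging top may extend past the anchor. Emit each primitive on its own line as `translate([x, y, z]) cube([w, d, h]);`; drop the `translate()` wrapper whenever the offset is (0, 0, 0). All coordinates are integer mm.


translate([493, 494, 0]) cube([3323, 1108, 79]);


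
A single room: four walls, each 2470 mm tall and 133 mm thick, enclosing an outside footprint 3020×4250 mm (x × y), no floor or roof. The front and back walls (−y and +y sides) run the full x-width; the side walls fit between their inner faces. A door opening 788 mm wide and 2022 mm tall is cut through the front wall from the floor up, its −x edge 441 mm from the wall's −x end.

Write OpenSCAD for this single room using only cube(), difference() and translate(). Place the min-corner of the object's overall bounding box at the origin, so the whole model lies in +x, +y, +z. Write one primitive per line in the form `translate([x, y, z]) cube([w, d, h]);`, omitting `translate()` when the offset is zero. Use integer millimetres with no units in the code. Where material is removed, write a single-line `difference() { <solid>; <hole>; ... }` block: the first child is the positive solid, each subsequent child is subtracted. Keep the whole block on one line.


difference() { cube([3020, 133, 2470]); translate([441, 0, 0]) cube([788, 133, 2022]); }
translate([0, 4117, 0]) cube([3020, 133, 2470]);
translate([0, 133, 0]) cube([133, 3984, 2470]);
translate([2887, 133, 0]) cube([133, 3984, 2470]);


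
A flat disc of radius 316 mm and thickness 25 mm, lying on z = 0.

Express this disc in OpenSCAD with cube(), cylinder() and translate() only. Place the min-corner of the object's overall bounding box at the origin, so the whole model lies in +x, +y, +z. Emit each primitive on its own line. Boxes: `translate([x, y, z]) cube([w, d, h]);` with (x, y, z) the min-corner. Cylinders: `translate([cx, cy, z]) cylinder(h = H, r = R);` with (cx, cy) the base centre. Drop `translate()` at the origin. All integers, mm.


translate([316, 316, 0]) cylinder(h = 25, r = 316);


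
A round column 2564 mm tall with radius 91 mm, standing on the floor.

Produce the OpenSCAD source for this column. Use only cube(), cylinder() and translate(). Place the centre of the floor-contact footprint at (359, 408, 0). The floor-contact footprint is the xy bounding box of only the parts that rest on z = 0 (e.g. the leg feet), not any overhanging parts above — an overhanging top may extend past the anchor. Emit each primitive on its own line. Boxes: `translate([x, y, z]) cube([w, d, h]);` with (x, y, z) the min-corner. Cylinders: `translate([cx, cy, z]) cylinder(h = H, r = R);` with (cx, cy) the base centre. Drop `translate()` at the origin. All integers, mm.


translate([359, 408, 0]) cylinder(h = 2564, r = 91);


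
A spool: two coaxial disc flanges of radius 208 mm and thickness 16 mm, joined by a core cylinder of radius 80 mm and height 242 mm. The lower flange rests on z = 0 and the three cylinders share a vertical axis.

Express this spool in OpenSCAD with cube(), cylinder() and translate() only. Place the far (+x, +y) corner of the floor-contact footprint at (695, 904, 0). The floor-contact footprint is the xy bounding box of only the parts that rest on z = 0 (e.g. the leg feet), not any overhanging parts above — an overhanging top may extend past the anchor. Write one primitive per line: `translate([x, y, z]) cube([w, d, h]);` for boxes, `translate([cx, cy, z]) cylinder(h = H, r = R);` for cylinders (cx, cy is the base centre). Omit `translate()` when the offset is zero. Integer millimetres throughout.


translate([487, 696, 0]) cylinder(h = 16, r = 208);
translate([487, 696, 16]) cylinder(h = 242, r = 80);
translate([487, 696, 258]) cylinder(h = 16, r = 208);


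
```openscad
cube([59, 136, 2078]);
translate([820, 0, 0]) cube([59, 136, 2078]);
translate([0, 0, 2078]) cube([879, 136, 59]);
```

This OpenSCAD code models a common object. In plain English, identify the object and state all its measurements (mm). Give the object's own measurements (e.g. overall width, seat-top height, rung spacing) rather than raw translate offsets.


A door frame. The clear opening is 761 mm wide and 2078 mm high. Two 59 mm wide jambs, 136 mm deep, stand either side of the opening from the floor to the top of the opening. A 59 mm thick head sits across the top of both jambs, spanning the full outside width of the frame.


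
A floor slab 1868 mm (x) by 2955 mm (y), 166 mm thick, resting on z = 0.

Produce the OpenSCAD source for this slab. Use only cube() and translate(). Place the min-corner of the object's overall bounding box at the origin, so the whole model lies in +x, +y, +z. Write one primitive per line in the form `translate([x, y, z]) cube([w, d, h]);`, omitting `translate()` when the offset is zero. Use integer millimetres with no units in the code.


cube([1868, 2955, 166]);


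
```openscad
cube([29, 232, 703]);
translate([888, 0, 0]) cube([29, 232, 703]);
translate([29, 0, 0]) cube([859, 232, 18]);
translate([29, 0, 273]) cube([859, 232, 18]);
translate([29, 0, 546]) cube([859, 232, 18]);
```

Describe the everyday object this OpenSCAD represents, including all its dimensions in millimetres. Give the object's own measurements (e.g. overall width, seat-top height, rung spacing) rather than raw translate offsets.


An open bookshelf. Two side panels, each 29 mm thick, 232 mm deep and 703 mm tall, stand 917 mm apart (outside-to-outside). Between them sit 3 shelves, each 18 mm thick and 232 mm deep, spanning the full gap between the sides. The bottom shelf rests on the floor (its underside at z = 0) and the clear gap between one shelf's top and the next shelf's underside is 255 mm.


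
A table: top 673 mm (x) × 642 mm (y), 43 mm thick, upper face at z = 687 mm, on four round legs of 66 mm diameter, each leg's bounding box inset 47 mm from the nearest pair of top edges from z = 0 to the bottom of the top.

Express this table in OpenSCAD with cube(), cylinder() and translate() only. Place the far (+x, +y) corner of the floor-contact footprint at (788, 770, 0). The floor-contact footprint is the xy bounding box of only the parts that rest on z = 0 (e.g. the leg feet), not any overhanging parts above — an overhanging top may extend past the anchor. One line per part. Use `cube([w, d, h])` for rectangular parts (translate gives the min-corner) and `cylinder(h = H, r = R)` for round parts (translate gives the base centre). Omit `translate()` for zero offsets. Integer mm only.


translate([162, 175, 644]) cube([673, 642, 43]);
translate([242, 255, 0]) cylinder(h = 644, r = 33);
translate([755, 255, 0]) cylinder(h = 644, r = 33);
translate([242, 737, 0]) cylinder(h = 644, r = 33);
translate([755, 737, 0]) cylinder(h = 644, r = 33);


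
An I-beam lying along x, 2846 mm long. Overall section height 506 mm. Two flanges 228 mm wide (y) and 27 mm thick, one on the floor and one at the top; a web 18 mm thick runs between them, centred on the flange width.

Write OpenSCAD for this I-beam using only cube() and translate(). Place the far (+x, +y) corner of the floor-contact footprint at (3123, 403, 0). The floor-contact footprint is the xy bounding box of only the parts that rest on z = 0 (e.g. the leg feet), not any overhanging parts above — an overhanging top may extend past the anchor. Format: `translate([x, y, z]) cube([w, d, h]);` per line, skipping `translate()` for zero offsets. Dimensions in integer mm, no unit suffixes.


translate([277, 175, 0]) cube([2846, 228, 27]);
translate([277, 280, 27]) cube([2846, 18, 452]);
translate([277, 175, 479]) cube([2846, 228, 27]);


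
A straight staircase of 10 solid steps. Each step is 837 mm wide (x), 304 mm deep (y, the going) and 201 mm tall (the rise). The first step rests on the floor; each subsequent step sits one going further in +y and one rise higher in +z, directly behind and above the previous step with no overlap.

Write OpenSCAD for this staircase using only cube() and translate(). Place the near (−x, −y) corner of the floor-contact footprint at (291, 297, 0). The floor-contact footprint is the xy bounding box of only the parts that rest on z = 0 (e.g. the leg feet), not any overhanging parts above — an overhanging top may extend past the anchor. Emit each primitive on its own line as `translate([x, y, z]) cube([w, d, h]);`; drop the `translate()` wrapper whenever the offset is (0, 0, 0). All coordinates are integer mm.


translate([291, 297, 0]) cube([837, 304, 201]);
translate([291, 601, 201]) cube([837, 304, 201]);
translate([291, 905, 402]) cube([837, 304, 201]);
translate([291, 1209, 603]) cube([837, 304, 201]);
translate([291, 1513, 804]) cube([837, 304, 201]);
translate([291, 1817, 1005]) cube([837, 304, 201]);
translate([291, 2121, 1206]) cube([837, 304, 201]);
translate([291, 2425, 1407]) cube([837, 304, 201]);
translate([291, 2729, 1608]) cube([837, 304, 201]);
translate([291, 3033, 1809]) cube([837, 304, 201]);


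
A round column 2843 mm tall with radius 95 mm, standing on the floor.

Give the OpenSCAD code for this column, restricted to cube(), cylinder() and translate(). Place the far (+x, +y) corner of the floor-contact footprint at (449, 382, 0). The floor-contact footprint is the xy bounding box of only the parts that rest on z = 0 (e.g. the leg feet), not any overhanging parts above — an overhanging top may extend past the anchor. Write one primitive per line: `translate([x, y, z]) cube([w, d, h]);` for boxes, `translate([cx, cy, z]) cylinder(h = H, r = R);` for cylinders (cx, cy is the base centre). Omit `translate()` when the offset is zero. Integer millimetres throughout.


translate([354, 287, 0]) cylinder(h = 2843, r = 95);


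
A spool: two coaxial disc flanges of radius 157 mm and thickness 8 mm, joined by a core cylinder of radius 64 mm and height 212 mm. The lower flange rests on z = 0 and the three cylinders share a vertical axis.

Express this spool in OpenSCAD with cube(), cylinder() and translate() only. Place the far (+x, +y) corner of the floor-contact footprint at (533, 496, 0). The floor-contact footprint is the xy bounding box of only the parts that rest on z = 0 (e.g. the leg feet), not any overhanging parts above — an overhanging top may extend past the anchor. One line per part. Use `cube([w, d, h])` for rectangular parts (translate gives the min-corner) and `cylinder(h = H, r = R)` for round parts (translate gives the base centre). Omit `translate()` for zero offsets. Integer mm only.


translate([376, 339, 0]) cylinder(h = 8, r = 157);
translate([376, 339, 8]) cylinder(h = 212, r = 64);
translate([376, 339, 220]) cylinder(h = 8, r = 157);


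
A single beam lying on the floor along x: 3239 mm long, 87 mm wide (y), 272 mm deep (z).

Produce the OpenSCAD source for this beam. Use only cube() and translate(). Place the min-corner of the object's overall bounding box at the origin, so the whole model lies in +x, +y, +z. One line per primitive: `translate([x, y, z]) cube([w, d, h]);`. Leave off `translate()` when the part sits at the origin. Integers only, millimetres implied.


cube([3239, 87, 272]);


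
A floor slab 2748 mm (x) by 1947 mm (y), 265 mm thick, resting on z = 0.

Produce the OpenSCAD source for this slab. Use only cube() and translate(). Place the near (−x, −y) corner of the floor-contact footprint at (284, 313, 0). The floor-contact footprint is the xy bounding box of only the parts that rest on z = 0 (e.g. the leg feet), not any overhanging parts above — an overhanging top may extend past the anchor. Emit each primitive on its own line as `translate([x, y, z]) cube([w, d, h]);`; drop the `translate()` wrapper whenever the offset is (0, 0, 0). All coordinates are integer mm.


translate([284, 313, 0]) cube([2748, 1947, 265]);


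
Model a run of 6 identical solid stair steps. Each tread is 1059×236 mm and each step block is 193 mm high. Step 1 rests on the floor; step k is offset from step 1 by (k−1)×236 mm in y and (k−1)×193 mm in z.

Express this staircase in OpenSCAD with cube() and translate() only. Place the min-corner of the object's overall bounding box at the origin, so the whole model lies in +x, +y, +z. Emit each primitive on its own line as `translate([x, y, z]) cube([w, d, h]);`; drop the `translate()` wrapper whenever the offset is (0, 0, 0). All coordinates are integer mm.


cube([1059, 236, 193]);
translate([0, 236, 193]) cube([1059, 236, 193]);
translate([0, 472, 386]) cube([1059, 236, 193]);
translate([0, 708, 579]) cube([1059, 236, 193]);
translate([0, 944, 772]) cube([1059, 236, 193]);
translate([0, 1180, 965]) cube([1059, 236, 193]);


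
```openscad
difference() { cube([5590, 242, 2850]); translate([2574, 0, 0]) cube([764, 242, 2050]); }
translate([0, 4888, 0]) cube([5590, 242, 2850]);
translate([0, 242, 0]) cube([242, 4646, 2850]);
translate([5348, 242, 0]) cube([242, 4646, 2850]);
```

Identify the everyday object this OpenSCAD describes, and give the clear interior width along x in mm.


A single room. The interior width is 5106 mm.

Four walls enclosing a rectangle with a door in the front wall — a room. Outside width 5590 minus two 242 mm walls gives 5106 mm.


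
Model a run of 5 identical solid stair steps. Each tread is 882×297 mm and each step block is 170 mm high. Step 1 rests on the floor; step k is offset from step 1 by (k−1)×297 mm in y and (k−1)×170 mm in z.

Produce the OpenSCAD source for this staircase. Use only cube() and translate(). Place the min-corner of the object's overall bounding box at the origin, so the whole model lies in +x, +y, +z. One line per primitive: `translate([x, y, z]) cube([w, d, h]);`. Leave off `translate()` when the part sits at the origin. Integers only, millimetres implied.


cube([882, 297, 170]);
translate([0, 297, 170]) cube([882, 297, 170]);
translate([0, 594, 340]) cube([882, 297, 170]);
translate([0, 891, 510]) cube([882, 297, 170]);
translate([0, 1188, 680]) cube([882, 297, 170]);


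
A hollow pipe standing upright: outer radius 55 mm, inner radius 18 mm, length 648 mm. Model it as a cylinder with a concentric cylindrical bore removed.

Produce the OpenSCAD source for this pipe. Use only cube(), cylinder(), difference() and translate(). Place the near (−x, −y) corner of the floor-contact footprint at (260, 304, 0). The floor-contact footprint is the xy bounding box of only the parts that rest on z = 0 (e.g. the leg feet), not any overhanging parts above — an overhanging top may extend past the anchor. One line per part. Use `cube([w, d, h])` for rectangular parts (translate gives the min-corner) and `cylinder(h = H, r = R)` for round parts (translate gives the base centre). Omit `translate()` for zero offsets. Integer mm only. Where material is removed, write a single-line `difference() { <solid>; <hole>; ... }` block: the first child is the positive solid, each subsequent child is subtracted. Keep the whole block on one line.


difference() { translate([315, 359, 0]) cylinder(h = 648, r = 55); translate([315, 359, 0]) cylinder(h = 648, r = 18); }


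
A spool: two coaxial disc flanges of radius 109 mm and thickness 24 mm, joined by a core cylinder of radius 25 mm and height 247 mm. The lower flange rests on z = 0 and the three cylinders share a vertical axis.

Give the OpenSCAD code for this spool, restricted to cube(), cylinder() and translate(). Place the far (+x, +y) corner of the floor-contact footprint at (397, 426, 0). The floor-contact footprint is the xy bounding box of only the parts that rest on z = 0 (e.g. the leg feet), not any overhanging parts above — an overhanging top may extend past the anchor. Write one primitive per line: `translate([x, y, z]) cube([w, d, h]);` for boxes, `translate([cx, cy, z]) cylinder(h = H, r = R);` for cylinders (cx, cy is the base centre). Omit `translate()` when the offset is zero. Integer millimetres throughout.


translate([288, 317, 0]) cylinder(h = 24, r = 109);
translate([288, 317, 24]) cylinder(h = 247, r = 25);
translate([288, 317, 271]) cylinder(h = 24, r = 109);


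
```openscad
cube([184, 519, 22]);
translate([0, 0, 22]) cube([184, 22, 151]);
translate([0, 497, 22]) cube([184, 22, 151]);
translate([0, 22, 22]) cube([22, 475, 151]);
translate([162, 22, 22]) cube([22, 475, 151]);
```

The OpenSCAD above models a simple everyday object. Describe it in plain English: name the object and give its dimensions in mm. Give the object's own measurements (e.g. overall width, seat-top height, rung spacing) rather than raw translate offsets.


An open-topped rectangular box: outside dimensions 184×519×173 mm, with a uniform wall and base thickness of 22 mm. The base is a full 184×519 slab on the floor; four walls sit on top of the base. The front and back walls (the −y and +y sides) span the full width; the two side walls fit between them.


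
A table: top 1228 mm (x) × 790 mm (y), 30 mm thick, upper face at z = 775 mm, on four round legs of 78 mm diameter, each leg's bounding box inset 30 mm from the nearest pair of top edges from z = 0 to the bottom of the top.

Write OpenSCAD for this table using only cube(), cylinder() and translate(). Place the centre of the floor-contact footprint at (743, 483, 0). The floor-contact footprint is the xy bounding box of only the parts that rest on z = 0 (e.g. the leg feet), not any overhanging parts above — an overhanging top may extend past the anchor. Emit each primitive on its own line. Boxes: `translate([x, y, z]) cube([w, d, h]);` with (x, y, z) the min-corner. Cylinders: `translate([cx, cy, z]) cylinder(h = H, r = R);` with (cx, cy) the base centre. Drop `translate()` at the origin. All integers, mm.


translate([129, 88, 745]) cube([1228, 790, 30]);
translate([198, 157, 0]) cylinder(h = 745, r = 39);
translate([1288, 157, 0]) cylinder(h = 745, r = 39);
translate([198, 809, 0]) cylinder(h = 745, r = 39);
translate([1288, 809, 0]) cylinder(h = 745, r = 39);


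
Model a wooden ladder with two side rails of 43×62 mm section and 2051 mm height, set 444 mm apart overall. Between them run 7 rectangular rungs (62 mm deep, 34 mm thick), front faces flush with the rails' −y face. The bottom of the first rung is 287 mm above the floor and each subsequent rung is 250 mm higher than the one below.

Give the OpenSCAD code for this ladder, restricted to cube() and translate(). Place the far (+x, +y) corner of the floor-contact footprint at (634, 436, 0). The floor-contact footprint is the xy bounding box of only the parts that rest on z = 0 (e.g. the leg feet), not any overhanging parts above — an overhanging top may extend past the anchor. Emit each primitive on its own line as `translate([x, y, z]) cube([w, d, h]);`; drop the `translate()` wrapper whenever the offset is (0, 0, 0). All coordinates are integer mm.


translate([190, 374, 0]) cube([43, 62, 2051]);
translate([591, 374, 0]) cube([43, 62, 2051]);
translate([233, 374, 287]) cube([358, 62, 34]);
translate([233, 374, 537]) cube([358, 62, 34]);
translate([233, 374, 787]) cube([358, 62, 34]);
translate([233, 374, 1037]) cube([358, 62, 34]);
translate([233, 374, 1287]) cube([358, 62, 34]);
translate([233, 374, 1537]) cube([358, 62, 34]);
translate([233, 374, 1787]) cube([358, 62, 34]);


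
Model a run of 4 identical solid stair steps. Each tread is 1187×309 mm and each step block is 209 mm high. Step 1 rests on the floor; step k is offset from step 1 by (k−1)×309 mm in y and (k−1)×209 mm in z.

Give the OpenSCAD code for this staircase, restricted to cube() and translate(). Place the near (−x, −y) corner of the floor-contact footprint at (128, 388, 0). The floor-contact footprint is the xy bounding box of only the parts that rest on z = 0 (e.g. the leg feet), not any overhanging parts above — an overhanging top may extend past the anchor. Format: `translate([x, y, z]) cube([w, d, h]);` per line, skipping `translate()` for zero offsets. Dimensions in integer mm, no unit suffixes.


translate([128, 388, 0]) cube([1187, 309, 209]);
translate([128, 697, 209]) cube([1187, 309, 209]);
translate([128, 1006, 418]) cube([1187, 309, 209]);
translate([128, 1315, 627]) cube([1187, 309, 209]);


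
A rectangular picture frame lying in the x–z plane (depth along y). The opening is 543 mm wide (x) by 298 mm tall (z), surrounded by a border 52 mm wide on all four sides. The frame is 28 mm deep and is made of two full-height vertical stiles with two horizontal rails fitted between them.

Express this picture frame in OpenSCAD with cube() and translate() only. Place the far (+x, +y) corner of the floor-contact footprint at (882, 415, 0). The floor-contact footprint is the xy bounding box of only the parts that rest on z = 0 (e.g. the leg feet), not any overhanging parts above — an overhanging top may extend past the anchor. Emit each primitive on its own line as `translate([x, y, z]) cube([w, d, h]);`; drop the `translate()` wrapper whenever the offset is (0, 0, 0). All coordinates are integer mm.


translate([235, 387, 0]) cube([52, 28, 402]);
translate([830, 387, 0]) cube([52, 28, 402]);
translate([287, 387, 0]) cube([543, 28, 52]);
translate([287, 387, 350]) cube([543, 28, 52]);


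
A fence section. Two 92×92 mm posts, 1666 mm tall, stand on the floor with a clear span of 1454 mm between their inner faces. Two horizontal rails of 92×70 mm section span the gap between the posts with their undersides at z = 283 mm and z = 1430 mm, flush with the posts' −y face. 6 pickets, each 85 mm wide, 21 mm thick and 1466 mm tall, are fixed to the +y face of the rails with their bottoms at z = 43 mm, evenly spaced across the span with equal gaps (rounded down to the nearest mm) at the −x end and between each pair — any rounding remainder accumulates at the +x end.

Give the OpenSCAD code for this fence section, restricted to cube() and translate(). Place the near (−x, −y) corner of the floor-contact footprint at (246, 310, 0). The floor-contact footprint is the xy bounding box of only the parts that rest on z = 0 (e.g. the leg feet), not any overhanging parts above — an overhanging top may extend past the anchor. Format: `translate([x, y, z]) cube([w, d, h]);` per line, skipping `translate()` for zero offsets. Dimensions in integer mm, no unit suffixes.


translate([246, 310, 0]) cube([92, 92, 1666]);
translate([1792, 310, 0]) cube([92, 92, 1666]);
translate([338, 310, 283]) cube([1454, 92, 70]);
translate([338, 310, 1430]) cube([1454, 92, 70]);
translate([472, 402, 43]) cube([85, 21, 1466]);
translate([691, 402, 43]) cube([85, 21, 1466]);
translate([910, 402, 43]) cube([85, 21, 1466]);
translate([1129, 402, 43]) cube([85, 21, 1466]);
translate([1348, 402, 43]) cube([85, 21, 1466]);
translate([1567, 402, 43]) cube([85, 21, 1466]);


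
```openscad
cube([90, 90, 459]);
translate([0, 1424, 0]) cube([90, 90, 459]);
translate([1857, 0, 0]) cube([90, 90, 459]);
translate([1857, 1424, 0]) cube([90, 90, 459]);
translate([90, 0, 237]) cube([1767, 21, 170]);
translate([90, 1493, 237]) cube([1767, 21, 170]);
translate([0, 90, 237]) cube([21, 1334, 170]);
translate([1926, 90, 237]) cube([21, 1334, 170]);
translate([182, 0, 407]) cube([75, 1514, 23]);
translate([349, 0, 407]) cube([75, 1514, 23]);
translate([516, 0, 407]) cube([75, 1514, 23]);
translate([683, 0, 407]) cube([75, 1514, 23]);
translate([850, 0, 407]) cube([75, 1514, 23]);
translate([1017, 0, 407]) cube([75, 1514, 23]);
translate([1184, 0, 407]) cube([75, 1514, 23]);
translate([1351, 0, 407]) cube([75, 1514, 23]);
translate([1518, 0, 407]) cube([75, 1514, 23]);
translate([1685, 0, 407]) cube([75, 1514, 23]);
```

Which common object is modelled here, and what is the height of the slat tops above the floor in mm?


A bed frame. The slat-top height is 430 mm.

Four posts, four rails, and a row of slats — a bed frame. Slats sit on the rails at z = 237 + 170 = 407; with slat thickness 23, the top is 430 mm.


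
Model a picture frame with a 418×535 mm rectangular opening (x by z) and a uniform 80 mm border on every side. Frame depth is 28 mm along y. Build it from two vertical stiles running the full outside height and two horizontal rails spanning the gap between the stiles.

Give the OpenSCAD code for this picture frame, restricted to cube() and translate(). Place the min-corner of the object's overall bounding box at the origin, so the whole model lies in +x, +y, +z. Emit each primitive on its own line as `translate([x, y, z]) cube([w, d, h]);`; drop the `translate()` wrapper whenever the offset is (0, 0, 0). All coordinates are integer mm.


cube([80, 28, 695]);
translate([498, 0, 0]) cube([80, 28, 695]);
translate([80, 0, 0]) cube([418, 28, 80]);
translate([80, 0, 615]) cube([418, 28, 80]);


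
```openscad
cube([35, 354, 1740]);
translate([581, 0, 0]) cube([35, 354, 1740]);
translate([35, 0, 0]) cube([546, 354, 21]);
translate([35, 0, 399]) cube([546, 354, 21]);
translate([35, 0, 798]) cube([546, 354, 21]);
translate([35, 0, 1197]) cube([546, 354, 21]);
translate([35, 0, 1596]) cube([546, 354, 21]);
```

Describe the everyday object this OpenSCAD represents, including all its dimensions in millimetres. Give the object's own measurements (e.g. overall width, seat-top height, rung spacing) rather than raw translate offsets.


An open bookshelf. Two side panels, each 35 mm thick, 354 mm deep and 1740 mm tall, stand 616 mm apart (outside-to-outside). Between them sit 5 shelves, each 21 mm thick and 354 mm deep, spanning the full gap between the sides. The bottom shelf rests on the floor (its underside at z = 0) and the clear gap between one shelf's top and the next shelf's underside is 378 mm.


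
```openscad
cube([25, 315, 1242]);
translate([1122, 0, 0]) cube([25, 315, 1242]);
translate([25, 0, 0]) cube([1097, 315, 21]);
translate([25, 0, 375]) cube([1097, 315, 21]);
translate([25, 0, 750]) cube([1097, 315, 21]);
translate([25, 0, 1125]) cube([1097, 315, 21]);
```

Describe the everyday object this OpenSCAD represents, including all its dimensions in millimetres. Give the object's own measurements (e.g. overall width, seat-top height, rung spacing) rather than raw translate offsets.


An open bookshelf. Two side panels, each 25 mm thick, 315 mm deep and 1242 mm tall, stand 1147 mm apart (outside-to-outside). Between them sit 4 shelves, each 21 mm thick and 315 mm deep, spanning the full gap between the sides. The bottom shelf rests on the floor (its underside at z = 0) and the clear gap between one shelf's top and the next shelf's underside is 354 mm.
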